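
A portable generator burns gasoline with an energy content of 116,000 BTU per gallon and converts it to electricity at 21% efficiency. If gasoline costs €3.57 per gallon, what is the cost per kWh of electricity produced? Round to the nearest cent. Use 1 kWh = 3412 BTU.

Electrical output per gallon = 116,000 BTU × 0.21 / 3412 BTU/kWh = 7.14 kWh
Cost per kWh = €3.57 / 7.14 kWh = €0.500

€0.50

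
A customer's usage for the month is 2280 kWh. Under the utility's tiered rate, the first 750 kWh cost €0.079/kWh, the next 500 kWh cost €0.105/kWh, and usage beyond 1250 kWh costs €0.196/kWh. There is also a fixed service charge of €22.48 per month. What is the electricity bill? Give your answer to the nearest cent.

First 750 kWh × €0.079 = €59.25
Next 500 kWh × €0.105 = €52.50
Remaining 1030 kWh × €0.196 = €201.88
Energy charge = €313.63; + service €22.48 = €336.11

€336.11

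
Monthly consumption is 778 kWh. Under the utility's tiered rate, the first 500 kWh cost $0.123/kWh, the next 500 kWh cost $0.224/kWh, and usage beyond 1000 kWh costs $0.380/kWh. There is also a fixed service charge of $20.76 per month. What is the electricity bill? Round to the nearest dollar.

$145

First 500 kWh × $0.123 = $61.50
Next 278 kWh × $0.224 = $62.27
Remaining tier: 0 kWh (not reached)
Energy charge = $123.77; + service $20.76 = $144.53 ≈ $145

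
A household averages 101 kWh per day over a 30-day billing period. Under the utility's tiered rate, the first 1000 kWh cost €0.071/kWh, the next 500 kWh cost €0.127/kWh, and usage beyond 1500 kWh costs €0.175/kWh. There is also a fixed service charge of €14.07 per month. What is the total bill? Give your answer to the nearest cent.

Usage = 101 kWh/day × 30 days = 3030 kWh
First 1000 kWh × €0.071 = €71.00
Next 500 kWh × €0.127 = €63.50
Remaining 1530 kWh × €0.175 = €267.75
Energy charge = €402.25; + service €14.07 = €416.32

€416.32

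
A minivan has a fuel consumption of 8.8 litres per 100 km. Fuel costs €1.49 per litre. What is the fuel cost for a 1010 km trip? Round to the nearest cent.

Fuel = 8.8 L/100 km × 1010 km / 100 = 88.88 L
Cost = 88.88 L × €1.49/L = €132.43

€132.43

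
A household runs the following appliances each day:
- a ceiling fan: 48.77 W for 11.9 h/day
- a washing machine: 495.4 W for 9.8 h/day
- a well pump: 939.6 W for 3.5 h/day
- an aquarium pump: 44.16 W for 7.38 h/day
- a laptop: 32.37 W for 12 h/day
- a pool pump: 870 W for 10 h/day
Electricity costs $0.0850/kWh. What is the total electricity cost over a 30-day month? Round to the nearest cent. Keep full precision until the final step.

ceiling fan: 48.77 W × 11.9 h × 30 d = 17,411 Wh = 17.41 kWh
washing machine: 495.4 W × 9.8 h × 30 d = 145,648 Wh = 145.6 kWh
well pump: 939.6 W × 3.5 h × 30 d = 98,658 Wh = 98.66 kWh
aquarium pump: 44.16 W × 7.38 h × 30 d = 9,777 Wh = 9.777 kWh
laptop: 32.37 W × 12 h × 30 d = 11,653 Wh = 11.65 kWh
pool pump: 870 W × 10 h × 30 d = 261,000 Wh = 261 kWh
Total energy = 17.41 + 145.6 + 98.66 + 9.777 + 11.65 + 261 = 544.1 kWh
Cost = 544.1 kWh × $0.0850 = $46.25

$46.25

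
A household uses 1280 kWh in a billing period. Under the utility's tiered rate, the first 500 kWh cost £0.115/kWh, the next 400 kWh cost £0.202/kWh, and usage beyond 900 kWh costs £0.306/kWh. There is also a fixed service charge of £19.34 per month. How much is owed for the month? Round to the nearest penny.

£273.92

First 500 kWh × £0.115 = £57.50
Next 400 kWh × £0.202 = £80.80
Remaining 380 kWh × £0.306 = £116.28
Energy charge = £254.58; + service £19.34 = £273.92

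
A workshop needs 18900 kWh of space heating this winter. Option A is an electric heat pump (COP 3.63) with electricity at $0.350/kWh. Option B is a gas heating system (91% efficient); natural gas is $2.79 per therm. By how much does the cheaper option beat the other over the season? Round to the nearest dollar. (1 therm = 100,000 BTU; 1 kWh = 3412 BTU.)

Heat load = 18900 kWh × 3412 = 64,486,800 BTU
Gas: input = 64,486,800 / 0.91 = 70,864,615 BTU = 708.6 therm → 708.6 × $2.79 = $1,977.12
Heat pump: 64,486,800 BTU / 3412 = 18,900 kWh heat; / 3.63 = 5,207 kWh in → × $0.350 = $1,822.31
Difference = |$1,977.12 − $1,822.31| = $154.81 ≈ $155

$155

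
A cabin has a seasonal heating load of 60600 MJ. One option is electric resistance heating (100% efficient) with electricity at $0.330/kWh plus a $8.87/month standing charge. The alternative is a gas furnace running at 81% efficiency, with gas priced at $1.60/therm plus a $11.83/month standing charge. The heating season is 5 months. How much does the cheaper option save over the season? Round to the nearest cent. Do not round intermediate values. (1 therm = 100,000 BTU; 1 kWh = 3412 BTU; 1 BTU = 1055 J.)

$4406.09

Heat load = 60600 MJ = 60,600,000,000 J / 1055 = 57,440,758 BTU
Gas: input = 57,440,758 / 0.81 = 70,914,516 BTU = 709.1 therm → 709.1 × $1.60 = $1,134.63; + 5 × $11.83 standing = $1,193.78
Electric: 57,440,758 BTU / 3412 = 16,830 kWh → × $0.330 = $5,555.52; + 5 × $8.87 standing = $5,599.87
Difference = |$1,193.78 − $5,599.87| = $4,406.09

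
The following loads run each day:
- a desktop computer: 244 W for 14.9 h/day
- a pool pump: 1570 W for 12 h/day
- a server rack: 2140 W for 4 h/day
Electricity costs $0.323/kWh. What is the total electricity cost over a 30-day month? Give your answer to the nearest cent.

$300.73

desktop computer: 244 W × 14.9 h × 30 d = 109,068 Wh = 109.1 kWh
pool pump: 1570 W × 12 h × 30 d = 565,200 Wh = 565.2 kWh
server rack: 2140 W × 4 h × 30 d = 256,800 Wh = 256.8 kWh
Total energy = 109.1 + 565.2 + 256.8 = 931.1 kWh
Cost = 931.1 kWh × $0.323 = $300.73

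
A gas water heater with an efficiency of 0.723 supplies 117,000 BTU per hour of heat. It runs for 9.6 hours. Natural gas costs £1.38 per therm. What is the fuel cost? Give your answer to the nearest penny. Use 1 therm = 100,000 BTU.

£21.44

Heat delivered = 117,000 BTU/h × 9.6 h = 1,123,200 BTU
Gas input = 1,123,200 / 0.723 = 1,553,527 BTU
= 1,553,527 / 100,000 = 15.54 therm
Cost = 15.54 × £1.38/therm = £21.44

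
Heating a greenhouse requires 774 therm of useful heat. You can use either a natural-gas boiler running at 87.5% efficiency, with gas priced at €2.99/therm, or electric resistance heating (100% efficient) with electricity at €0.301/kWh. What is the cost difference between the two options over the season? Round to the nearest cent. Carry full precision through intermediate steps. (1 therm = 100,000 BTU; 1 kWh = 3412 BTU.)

€4183.21

Heat load = 774 therm × 100,000 = 77,400,000 BTU
Gas: input = 77,400,000 / 0.875 = 88,457,143 BTU = 884.6 therm → 884.6 × €2.99 = €2,644.87
Electric: 77,400,000 BTU / 3412 = 22,680 kWh → × €0.301 = €6,828.08
Difference = |€2,644.87 − €6,828.08| = €4,183.21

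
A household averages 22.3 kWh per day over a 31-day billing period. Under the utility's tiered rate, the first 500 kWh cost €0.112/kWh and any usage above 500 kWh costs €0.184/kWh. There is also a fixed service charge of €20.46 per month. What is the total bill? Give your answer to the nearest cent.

Usage = 22.3 kWh/day × 31 days = 691.3 kWh
First 500 kWh × €0.112 = €56.00
Remaining 191.3 kWh × €0.184 = €35.20
Energy charge = €91.20; + service €20.46 = €111.66

€111.66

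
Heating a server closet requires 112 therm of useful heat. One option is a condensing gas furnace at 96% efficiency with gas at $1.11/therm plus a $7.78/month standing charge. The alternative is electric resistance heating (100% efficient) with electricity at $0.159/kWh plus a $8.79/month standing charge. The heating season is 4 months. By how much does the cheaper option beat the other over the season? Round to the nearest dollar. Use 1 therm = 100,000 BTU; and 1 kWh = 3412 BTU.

$396

Heat load = 112 therm × 100,000 = 11,200,000 BTU
Gas: input = 11,200,000 / 0.96 = 11,666,667 BTU = 116.7 therm → 116.7 × $1.11 = $129.50; + 4 × $7.78 standing = $160.62
Electric: 11,200,000 BTU / 3412 = 3,283 kWh → × $0.159 = $521.92; + 4 × $8.79 standing = $557.08
Difference = |$160.62 − $557.08| = $396.46 ≈ $396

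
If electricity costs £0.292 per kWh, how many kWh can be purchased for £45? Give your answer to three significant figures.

154 kWh

£45 / £0.292 per kWh = 154.1 kWh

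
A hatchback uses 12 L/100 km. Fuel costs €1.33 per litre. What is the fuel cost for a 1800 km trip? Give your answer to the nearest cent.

€287.28

Fuel = 12 L/100 km × 1800 km / 100 = 216 L
Cost = 216 L × €1.33/L = €287.28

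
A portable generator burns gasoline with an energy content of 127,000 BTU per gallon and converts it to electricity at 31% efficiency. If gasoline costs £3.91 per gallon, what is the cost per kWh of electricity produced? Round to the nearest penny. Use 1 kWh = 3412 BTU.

Electrical output per gallon = 127,000 BTU × 0.31 / 3412 BTU/kWh = 11.54 kWh
Cost per kWh = £3.91 / 11.54 kWh = £0.339

£0.34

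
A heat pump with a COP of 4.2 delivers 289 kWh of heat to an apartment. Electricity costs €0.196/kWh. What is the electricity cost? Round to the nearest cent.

Electrical input = 289 kWh / 4.2 = 68.81 kWh
Cost = 68.81 × €0.196/kWh = €13.49

€13.49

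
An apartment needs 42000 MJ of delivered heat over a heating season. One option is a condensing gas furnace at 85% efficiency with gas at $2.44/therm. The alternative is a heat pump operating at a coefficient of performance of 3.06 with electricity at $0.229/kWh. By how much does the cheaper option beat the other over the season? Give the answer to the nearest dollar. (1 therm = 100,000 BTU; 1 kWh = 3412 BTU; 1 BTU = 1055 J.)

$270

Heat load = 42000 MJ = 42,000,000,000 J / 1055 = 39,810,427 BTU
Gas: input = 39,810,427 / 0.85 = 46,835,796 BTU = 468.4 therm → 468.4 × $2.44 = $1,142.79
Heat pump: 39,810,427 BTU / 3412 = 11,670 kWh heat; / 3.06 = 3,813 kWh in → × $0.229 = $873.18
Difference = |$1,142.79 − $873.18| = $269.62 ≈ $270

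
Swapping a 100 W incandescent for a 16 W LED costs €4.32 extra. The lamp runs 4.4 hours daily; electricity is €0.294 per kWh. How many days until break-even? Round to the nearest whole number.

40 days

Power saved = 100 − 16 = 84 W
Daily energy saved = 84 W × 4.4 h = 369.6 Wh = 0.3696 kWh
Daily savings = 0.3696 × €0.294 = €0.1087
Payback = €4.32 / €0.1087 per day = 39.76 days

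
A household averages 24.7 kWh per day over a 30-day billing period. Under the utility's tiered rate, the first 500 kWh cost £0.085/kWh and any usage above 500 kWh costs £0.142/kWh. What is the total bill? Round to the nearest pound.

£77

Usage = 24.7 kWh/day × 30 days = 741 kWh
First 500 kWh × £0.085 = £42.50
Remaining 241 kWh × £0.142 = £34.22
Total = £76.72 ≈ £77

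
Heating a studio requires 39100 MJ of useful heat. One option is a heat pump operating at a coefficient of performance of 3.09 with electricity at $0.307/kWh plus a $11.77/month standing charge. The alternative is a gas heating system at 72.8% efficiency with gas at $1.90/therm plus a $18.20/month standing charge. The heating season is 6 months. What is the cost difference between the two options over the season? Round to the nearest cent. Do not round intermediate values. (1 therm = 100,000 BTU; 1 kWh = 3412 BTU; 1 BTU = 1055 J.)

Heat load = 39100 MJ = 39,100,000,000 J / 1055 = 37,061,611 BTU
Gas: input = 37,061,611 / 0.728 = 50,908,807 BTU = 509.1 therm → 509.1 × $1.90 = $967.27; + 6 × $18.20 standing = $1,076.47
Heat pump: 37,061,611 BTU / 3412 = 10,860 kWh heat; / 3.09 = 3,515 kWh in → × $0.307 = $1,079.18; + 6 × $11.77 standing = $1,149.80
Difference = |$1,076.47 − $1,149.80| = $73.34

$73.34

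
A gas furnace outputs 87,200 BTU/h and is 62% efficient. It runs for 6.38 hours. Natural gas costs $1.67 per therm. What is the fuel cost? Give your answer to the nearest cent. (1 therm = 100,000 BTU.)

Heat delivered = 87,200 BTU/h × 6.38 h = 556,336 BTU
Gas input = 556,336 / 0.62 = 897,316 BTU
= 897,316 / 100,000 = 8.973 therm
Cost = 8.973 × $1.67/therm = $14.99

$14.99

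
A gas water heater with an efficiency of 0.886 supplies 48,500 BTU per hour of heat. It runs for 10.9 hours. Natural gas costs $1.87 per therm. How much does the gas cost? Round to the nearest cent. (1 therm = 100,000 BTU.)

$11.16

Heat delivered = 48,500 BTU/h × 10.9 h = 528,650 BTU
Gas input = 528,650 / 0.886 = 596,670 BTU
= 596,670 / 100,000 = 5.967 therm
Cost = 5.967 × $1.87/therm = $11.16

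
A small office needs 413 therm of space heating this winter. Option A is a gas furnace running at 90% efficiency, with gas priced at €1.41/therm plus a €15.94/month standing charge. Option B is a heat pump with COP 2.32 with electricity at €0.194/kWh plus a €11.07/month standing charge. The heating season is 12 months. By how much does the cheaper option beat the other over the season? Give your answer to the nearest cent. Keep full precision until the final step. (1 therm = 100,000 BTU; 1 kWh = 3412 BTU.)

Heat load = 413 therm × 100,000 = 41,300,000 BTU
Gas: input = 41,300,000 / 0.90 = 45,888,889 BTU = 458.9 therm → 458.9 × €1.41 = €647.03; + 12 × €15.94 standing = €838.31
Heat pump: 41,300,000 BTU / 3412 = 12,100 kWh heat; / 2.32 = 5,217 kWh in → × €0.194 = €1,012.17; + 12 × €11.07 standing = €1,145.01
Difference = |€838.31 − €1,145.01| = €306.70

€306.70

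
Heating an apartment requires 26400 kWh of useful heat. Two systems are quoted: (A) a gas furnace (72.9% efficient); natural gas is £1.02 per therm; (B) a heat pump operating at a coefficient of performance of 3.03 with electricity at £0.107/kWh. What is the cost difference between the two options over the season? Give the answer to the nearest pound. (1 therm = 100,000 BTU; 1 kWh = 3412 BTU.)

£328

Heat load = 26400 kWh × 3412 = 90,076,800 BTU
Gas: input = 90,076,800 / 0.729 = 123,562,140 BTU = 1,236 therm → 1,236 × £1.02 = £1,260.33
Heat pump: 90,076,800 BTU / 3412 = 26,400 kWh heat; / 3.03 = 8,713 kWh in → × £0.107 = £932.28
Difference = |£1,260.33 − £932.28| = £328.06 ≈ £328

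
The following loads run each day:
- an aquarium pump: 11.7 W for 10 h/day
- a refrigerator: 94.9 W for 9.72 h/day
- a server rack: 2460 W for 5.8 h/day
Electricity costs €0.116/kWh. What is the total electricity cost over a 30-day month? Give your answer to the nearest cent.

€53.27

aquarium pump: 11.7 W × 10 h × 30 d = 3,510 Wh = 3.51 kWh
refrigerator: 94.9 W × 9.72 h × 30 d = 27,673 Wh = 27.67 kWh
server rack: 2460 W × 5.8 h × 30 d = 428,040 Wh = 428 kWh
Total energy = 3.51 + 27.67 + 428 = 459.2 kWh
Cost = 459.2 kWh × €0.116 = €53.27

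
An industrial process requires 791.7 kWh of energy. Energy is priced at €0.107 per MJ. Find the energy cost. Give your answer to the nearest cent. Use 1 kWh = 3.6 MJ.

€304.96

791.7 kWh × (3.6 MJ/kWh) = 2,850 MJ
Cost = 2,850 MJ × €0.107/MJ = €304.96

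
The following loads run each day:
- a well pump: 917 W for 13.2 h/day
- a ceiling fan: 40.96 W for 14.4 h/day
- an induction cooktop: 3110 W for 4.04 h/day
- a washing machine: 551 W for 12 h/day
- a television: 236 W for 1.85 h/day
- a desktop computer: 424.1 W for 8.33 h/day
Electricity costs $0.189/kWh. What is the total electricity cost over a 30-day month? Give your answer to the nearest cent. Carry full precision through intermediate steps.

$203.21

well pump: 917 W × 13.2 h × 30 d = 363,132 Wh = 363.1 kWh
ceiling fan: 40.96 W × 14.4 h × 30 d = 17,695 Wh = 17.69 kWh
induction cooktop: 3110 W × 4.04 h × 30 d = 376,932 Wh = 376.9 kWh
washing machine: 551 W × 12 h × 30 d = 198,360 Wh = 198.4 kWh
television: 236 W × 1.85 h × 30 d = 13,098 Wh = 13.1 kWh
desktop computer: 424.1 W × 8.33 h × 30 d = 105,983 Wh = 106 kWh
Total energy = 363.1 + 17.69 + 376.9 + 198.4 + 13.1 + 106 = 1,075 kWh
Cost = 1,075 kWh × $0.189 = $203.21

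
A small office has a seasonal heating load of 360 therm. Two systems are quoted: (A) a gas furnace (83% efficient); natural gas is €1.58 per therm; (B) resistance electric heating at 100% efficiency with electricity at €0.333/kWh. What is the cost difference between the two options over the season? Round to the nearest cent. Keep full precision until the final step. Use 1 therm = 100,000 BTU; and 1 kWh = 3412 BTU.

€2828.18

Heat load = 360 therm × 100,000 = 36,000,000 BTU
Gas: input = 36,000,000 / 0.83 = 43,373,494 BTU = 433.7 therm → 433.7 × €1.58 = €685.30
Electric: 36,000,000 BTU / 3412 = 10,550 kWh → × €0.333 = €3,513.48
Difference = |€685.30 − €3,513.48| = €2,828.18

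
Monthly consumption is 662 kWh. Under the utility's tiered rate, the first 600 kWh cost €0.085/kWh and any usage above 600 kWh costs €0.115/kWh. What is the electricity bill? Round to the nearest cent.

First 600 kWh × €0.085 = €51.00
Remaining 62 kWh × €0.115 = €7.13
Total = €58.13

€58.13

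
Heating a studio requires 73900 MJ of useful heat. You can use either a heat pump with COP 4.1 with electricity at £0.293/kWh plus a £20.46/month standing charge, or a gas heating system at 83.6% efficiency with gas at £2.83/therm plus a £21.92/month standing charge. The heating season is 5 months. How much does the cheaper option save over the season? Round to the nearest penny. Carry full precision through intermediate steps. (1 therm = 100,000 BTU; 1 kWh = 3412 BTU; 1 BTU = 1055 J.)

Heat load = 73900 MJ = 73,900,000,000 J / 1055 = 70,047,393 BTU
Gas: input = 70,047,393 / 0.836 = 83,788,748 BTU = 837.9 therm → 837.9 × £2.83 = £2,371.22; + 5 × £21.92 standing = £2,480.82
Heat pump: 70,047,393 BTU / 3412 = 20,530 kWh heat; / 4.1 = 5,007 kWh in → × £0.293 = £1,467.12; + 5 × £20.46 standing = £1,569.42
Difference = |£2,480.82 − £1,569.42| = £911.40

£911.40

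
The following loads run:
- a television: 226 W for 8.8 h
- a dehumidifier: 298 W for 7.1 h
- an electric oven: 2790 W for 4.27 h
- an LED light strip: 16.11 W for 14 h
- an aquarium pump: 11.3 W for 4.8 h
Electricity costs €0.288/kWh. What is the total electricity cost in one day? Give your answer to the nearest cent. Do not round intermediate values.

television: 226 W × 8.8 h = 1,989 Wh = 1.989 kWh
dehumidifier: 298 W × 7.1 h = 2,116 Wh = 2.116 kWh
electric oven: 2790 W × 4.27 h = 11,913 Wh = 11.91 kWh
LED light strip: 16.11 W × 14 h = 226 Wh = 0.2255 kWh
aquarium pump: 11.3 W × 4.8 h = 54 Wh = 0.05424 kWh
Total energy = 1.989 + 2.116 + 11.91 + 0.2255 + 0.05424 = 16.3 kWh
Cost = 16.3 kWh × €0.288 = €4.69

€4.69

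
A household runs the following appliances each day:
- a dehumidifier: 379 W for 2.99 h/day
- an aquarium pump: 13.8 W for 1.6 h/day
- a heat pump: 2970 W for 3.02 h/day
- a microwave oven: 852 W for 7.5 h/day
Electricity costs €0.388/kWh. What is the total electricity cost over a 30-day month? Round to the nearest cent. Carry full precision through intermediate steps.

dehumidifier: 379 W × 2.99 h × 30 d = 33,996 Wh = 34 kWh
aquarium pump: 13.8 W × 1.6 h × 30 d = 662 Wh = 0.6624 kWh
heat pump: 2970 W × 3.02 h × 30 d = 269,082 Wh = 269.1 kWh
microwave oven: 852 W × 7.5 h × 30 d = 191,700 Wh = 191.7 kWh
Total energy = 34 + 0.6624 + 269.1 + 191.7 = 495.4 kWh
Cost = 495.4 kWh × €0.388 = €192.23

€192.23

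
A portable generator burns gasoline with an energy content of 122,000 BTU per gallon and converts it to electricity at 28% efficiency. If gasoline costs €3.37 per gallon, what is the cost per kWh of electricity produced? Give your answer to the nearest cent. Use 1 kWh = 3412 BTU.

€0.34

Electrical output per gallon = 122,000 BTU × 0.28 / 3412 BTU/kWh = 10.01 kWh
Cost per kWh = €3.37 / 10.01 kWh = €0.337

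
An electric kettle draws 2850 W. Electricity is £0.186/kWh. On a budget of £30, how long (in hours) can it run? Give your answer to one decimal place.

Energy budget = £30 / £0.186 per kWh = 161.3 kWh = 161,290 Wh
Runtime = 161,290 Wh / 2850 W = 56.59 h

56.6 h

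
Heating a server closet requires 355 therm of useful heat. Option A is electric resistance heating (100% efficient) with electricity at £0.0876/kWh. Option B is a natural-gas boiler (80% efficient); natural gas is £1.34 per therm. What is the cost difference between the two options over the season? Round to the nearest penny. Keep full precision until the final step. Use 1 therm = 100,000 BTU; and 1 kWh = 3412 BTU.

£316.81

Heat load = 355 therm × 100,000 = 35,500,000 BTU
Gas: input = 35,500,000 / 0.80 = 44,375,000 BTU = 443.8 therm → 443.8 × £1.34 = £594.62
Electric: 35,500,000 BTU / 3412 = 10,400 kWh → × £0.0876 = £911.43
Difference = |£594.62 − £911.43| = £316.81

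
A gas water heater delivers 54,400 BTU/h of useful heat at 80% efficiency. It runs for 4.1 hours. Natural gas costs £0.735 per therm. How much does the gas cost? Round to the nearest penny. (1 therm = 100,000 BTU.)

Heat delivered = 54,400 BTU/h × 4.1 h = 223,040 BTU
Gas input = 223,040 / 0.80 = 278,800 BTU
= 278,800 / 100,000 = 2.788 therm
Cost = 2.788 × £0.735/therm = £2.05

£2.05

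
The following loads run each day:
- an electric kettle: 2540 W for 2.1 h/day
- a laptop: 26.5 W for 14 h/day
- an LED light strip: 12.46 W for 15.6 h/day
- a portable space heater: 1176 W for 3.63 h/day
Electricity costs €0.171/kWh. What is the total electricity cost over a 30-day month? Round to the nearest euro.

€52

electric kettle: 2540 W × 2.1 h × 30 d = 160,020 Wh = 160 kWh
laptop: 26.5 W × 14 h × 30 d = 11,130 Wh = 11.13 kWh
LED light strip: 12.46 W × 15.6 h × 30 d = 5,831 Wh = 5.831 kWh
portable space heater: 1176 W × 3.63 h × 30 d = 128,066 Wh = 128.1 kWh
Total energy = 160 + 11.13 + 5.831 + 128.1 = 305 kWh
Cost = 305 kWh × €0.171 = €52.16 ≈ €52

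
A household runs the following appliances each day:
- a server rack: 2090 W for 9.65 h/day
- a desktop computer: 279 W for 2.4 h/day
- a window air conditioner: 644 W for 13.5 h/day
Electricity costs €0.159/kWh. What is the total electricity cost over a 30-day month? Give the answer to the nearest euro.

€141

server rack: 2090 W × 9.65 h × 30 d = 605,055 Wh = 605.1 kWh
desktop computer: 279 W × 2.4 h × 30 d = 20,088 Wh = 20.09 kWh
window air conditioner: 644 W × 13.5 h × 30 d = 260,820 Wh = 260.8 kWh
Total energy = 605.1 + 20.09 + 260.8 = 886 kWh
Cost = 886 kWh × €0.159 = €140.87 ≈ €141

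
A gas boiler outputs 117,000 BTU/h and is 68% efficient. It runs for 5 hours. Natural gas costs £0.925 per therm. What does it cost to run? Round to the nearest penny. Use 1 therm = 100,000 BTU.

£7.96

Heat delivered = 117,000 BTU/h × 5 h = 585,000 BTU
Gas input = 585,000 / 0.68 = 860,294 BTU
= 860,294 / 100,000 = 8.603 therm
Cost = 8.603 × £0.925/therm = £7.96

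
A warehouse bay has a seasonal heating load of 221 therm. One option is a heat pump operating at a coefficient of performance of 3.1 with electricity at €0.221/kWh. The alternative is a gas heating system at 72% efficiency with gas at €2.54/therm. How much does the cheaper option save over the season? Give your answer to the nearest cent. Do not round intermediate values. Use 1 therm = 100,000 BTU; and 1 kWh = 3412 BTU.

€317.88

Heat load = 221 therm × 100,000 = 22,100,000 BTU
Gas: input = 22,100,000 / 0.72 = 30,694,444 BTU = 306.9 therm → 306.9 × €2.54 = €779.64
Heat pump: 22,100,000 BTU / 3412 = 6,477 kWh heat; / 3.1 = 2,089 kWh in → × €0.221 = €461.76
Difference = |€779.64 − €461.76| = €317.88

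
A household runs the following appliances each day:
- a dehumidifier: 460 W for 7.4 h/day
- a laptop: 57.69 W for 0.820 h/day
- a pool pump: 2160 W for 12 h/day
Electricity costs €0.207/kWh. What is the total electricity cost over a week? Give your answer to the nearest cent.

dehumidifier: 460 W × 7.4 h × 7 d = 23,828 Wh = 23.83 kWh
laptop: 57.69 W × 0.820 h × 7 d = 331 Wh = 0.3311 kWh
pool pump: 2160 W × 12 h × 7 d = 181,440 Wh = 181.4 kWh
Total energy = 23.83 + 0.3311 + 181.4 = 205.6 kWh
Cost = 205.6 kWh × €0.207 = €42.56

€42.56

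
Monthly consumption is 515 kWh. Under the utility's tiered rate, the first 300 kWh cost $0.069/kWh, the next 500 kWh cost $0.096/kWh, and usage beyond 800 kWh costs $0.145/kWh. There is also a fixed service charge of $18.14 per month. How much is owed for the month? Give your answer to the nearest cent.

First 300 kWh × $0.069 = $20.70
Next 215 kWh × $0.096 = $20.64
Remaining tier: 0 kWh (not reached)
Energy charge = $41.34; + service $18.14 = $59.48

$59.48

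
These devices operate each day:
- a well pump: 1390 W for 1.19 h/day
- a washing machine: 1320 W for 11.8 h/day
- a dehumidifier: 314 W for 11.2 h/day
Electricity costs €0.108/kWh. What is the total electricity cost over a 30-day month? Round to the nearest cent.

well pump: 1390 W × 1.19 h × 30 d = 49,623 Wh = 49.62 kWh
washing machine: 1320 W × 11.8 h × 30 d = 467,280 Wh = 467.3 kWh
dehumidifier: 314 W × 11.2 h × 30 d = 105,504 Wh = 105.5 kWh
Total energy = 49.62 + 467.3 + 105.5 = 622.4 kWh
Cost = 622.4 kWh × €0.108 = €67.22

€67.22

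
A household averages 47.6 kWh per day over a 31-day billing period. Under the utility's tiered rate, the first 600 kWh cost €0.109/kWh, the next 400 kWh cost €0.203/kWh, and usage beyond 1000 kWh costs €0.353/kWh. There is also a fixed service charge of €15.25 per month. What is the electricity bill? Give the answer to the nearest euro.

Usage = 47.6 kWh/day × 31 days = 1475.6 kWh
First 600 kWh × €0.109 = €65.40
Next 400 kWh × €0.203 = €81.20
Remaining 475.6 kWh × €0.353 = €167.89
Energy charge = €314.49; + service €15.25 = €329.74 ≈ €330

€330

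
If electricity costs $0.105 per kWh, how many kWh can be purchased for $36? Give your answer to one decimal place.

342.9 kWh

$36 / $0.105 per kWh = 342.9 kWh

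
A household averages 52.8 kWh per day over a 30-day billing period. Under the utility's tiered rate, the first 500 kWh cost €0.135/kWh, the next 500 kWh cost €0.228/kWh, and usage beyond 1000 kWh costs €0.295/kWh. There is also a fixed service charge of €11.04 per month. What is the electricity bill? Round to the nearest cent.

€364.82

Usage = 52.8 kWh/day × 30 days = 1584 kWh
First 500 kWh × €0.135 = €67.50
Next 500 kWh × €0.228 = €114.00
Remaining 584 kWh × €0.295 = €172.28
Energy charge = €353.78; + service €11.04 = €364.82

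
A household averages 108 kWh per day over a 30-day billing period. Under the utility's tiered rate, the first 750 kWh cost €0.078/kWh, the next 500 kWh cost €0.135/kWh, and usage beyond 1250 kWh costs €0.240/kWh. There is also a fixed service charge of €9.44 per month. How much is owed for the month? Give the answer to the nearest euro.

Usage = 108 kWh/day × 30 days = 3240 kWh
First 750 kWh × €0.078 = €58.50
Next 500 kWh × €0.135 = €67.50
Remaining 1990 kWh × €0.240 = €477.60
Energy charge = €603.60; + service €9.44 = €613.04 ≈ €613

€613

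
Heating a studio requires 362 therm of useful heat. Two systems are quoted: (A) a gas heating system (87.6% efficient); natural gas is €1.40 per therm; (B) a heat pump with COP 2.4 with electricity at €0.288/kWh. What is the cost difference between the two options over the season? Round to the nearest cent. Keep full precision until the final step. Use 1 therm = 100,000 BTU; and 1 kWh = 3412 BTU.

Heat load = 362 therm × 100,000 = 36,200,000 BTU
Gas: input = 36,200,000 / 0.876 = 41,324,201 BTU = 413.2 therm → 413.2 × €1.40 = €578.54
Heat pump: 36,200,000 BTU / 3412 = 10,610 kWh heat; / 2.4 = 4,421 kWh in → × €0.288 = €1,273.15
Difference = |€578.54 − €1,273.15| = €694.61

€694.61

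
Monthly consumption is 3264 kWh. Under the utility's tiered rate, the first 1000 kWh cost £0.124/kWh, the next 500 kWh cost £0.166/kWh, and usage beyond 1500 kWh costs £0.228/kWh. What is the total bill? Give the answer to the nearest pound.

£609

First 1000 kWh × £0.124 = £124.00
Next 500 kWh × £0.166 = £83.00
Remaining 1764 kWh × £0.228 = £402.19
Total = £609.19 ≈ £609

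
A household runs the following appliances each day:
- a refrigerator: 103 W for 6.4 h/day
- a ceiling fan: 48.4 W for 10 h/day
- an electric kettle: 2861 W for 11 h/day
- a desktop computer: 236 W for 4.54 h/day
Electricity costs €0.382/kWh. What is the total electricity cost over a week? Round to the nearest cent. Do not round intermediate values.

refrigerator: 103 W × 6.4 h × 7 d = 4,614 Wh = 4.614 kWh
ceiling fan: 48.4 W × 10 h × 7 d = 3,388 Wh = 3.388 kWh
electric kettle: 2861 W × 11 h × 7 d = 220,297 Wh = 220.3 kWh
desktop computer: 236 W × 4.54 h × 7 d = 7,500 Wh = 7.5 kWh
Total energy = 4.614 + 3.388 + 220.3 + 7.5 = 235.8 kWh
Cost = 235.8 kWh × €0.382 = €90.08

€90.08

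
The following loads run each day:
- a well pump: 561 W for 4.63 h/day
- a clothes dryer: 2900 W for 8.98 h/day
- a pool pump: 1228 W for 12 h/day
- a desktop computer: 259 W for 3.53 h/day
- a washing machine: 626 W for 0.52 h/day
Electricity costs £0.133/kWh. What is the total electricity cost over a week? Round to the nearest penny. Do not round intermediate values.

well pump: 561 W × 4.63 h × 7 d = 18,182 Wh = 18.18 kWh
clothes dryer: 2900 W × 8.98 h × 7 d = 182,294 Wh = 182.3 kWh
pool pump: 1228 W × 12 h × 7 d = 103,152 Wh = 103.2 kWh
desktop computer: 259 W × 3.53 h × 7 d = 6,400 Wh = 6.4 kWh
washing machine: 626 W × 0.52 h × 7 d = 2,279 Wh = 2.279 kWh
Total energy = 18.18 + 182.3 + 103.2 + 6.4 + 2.279 = 312.3 kWh
Cost = 312.3 kWh × £0.133 = £41.54

£41.54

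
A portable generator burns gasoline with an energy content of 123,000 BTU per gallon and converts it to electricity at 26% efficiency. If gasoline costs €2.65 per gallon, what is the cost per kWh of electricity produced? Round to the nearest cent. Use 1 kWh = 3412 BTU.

€0.28

Electrical output per gallon = 123,000 BTU × 0.26 / 3412 BTU/kWh = 9.373 kWh
Cost per kWh = €2.65 / 9.373 kWh = €0.283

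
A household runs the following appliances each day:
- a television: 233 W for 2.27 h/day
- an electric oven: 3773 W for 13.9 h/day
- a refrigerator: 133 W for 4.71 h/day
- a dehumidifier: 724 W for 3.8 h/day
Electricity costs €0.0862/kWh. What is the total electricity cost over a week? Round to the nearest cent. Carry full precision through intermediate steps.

€34.00

television: 233 W × 2.27 h × 7 d = 3,702 Wh = 3.702 kWh
electric oven: 3773 W × 13.9 h × 7 d = 367,113 Wh = 367.1 kWh
refrigerator: 133 W × 4.71 h × 7 d = 4,385 Wh = 4.385 kWh
dehumidifier: 724 W × 3.8 h × 7 d = 19,258 Wh = 19.26 kWh
Total energy = 3.702 + 367.1 + 4.385 + 19.26 = 394.5 kWh
Cost = 394.5 kWh × €0.0862 = €34.00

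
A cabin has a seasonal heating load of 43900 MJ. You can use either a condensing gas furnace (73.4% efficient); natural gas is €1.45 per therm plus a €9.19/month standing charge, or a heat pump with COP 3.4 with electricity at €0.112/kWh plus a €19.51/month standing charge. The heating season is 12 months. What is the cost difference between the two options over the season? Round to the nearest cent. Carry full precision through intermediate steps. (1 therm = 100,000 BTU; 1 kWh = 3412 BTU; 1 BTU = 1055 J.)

Heat load = 43900 MJ = 43,900,000,000 J / 1055 = 41,611,374 BTU
Gas: input = 41,611,374 / 0.734 = 56,691,246 BTU = 566.9 therm → 566.9 × €1.45 = €822.02; + 12 × €9.19 standing = €932.30
Heat pump: 41,611,374 BTU / 3412 = 12,200 kWh heat; / 3.4 = 3,587 kWh in → × €0.112 = €401.74; + 12 × €19.51 standing = €635.86
Difference = |€932.30 − €635.86| = €296.45

€296.45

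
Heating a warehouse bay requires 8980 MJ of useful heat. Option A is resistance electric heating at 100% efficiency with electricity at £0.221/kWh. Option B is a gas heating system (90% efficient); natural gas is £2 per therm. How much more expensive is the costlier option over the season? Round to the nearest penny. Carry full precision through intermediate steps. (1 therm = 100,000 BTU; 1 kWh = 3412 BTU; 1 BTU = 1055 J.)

£362.17

Heat load = 8980 MJ = 8,980,000,000 J / 1055 = 8,511,848 BTU
Gas: input = 8,511,848 / 0.90 = 9,457,609 BTU = 94.58 therm → 94.58 × £2 = £189.15
Electric: 8,511,848 BTU / 3412 = 2,495 kWh → × £0.221 = £551.32
Difference = |£189.15 − £551.32| = £362.17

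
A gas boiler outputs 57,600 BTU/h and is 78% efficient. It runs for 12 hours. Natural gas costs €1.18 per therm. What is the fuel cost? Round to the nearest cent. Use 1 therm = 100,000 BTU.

€10.46

Heat delivered = 57,600 BTU/h × 12 h = 691,200 BTU
Gas input = 691,200 / 0.78 = 886,154 BTU
= 886,154 / 100,000 = 8.862 therm
Cost = 8.862 × €1.18/therm = €10.46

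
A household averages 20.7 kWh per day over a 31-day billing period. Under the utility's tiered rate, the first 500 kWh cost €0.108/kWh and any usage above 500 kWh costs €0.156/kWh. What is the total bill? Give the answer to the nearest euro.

Usage = 20.7 kWh/day × 31 days = 641.7 kWh
First 500 kWh × €0.108 = €54.00
Remaining 141.7 kWh × €0.156 = €22.11
Total = €76.11 ≈ €76

€76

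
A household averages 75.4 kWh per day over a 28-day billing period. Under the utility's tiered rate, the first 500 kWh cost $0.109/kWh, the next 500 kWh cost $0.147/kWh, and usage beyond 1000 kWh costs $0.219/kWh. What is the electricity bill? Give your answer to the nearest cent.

Usage = 75.4 kWh/day × 28 days = 2111.2 kWh
First 500 kWh × $0.109 = $54.50
Next 500 kWh × $0.147 = $73.50
Remaining 1111.2 kWh × $0.219 = $243.35
Total = $371.35

$371.35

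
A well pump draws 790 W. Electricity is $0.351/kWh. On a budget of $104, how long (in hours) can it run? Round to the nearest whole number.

375 h

Energy budget = $104 / $0.351 per kWh = 296.3 kWh = 296,296 Wh
Runtime = 296,296 Wh / 790 W = 375.1 h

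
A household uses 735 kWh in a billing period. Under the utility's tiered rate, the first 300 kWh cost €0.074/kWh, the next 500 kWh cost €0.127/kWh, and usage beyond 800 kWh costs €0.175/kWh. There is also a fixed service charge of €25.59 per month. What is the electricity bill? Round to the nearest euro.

First 300 kWh × €0.074 = €22.20
Next 435 kWh × €0.127 = €55.24
Remaining tier: 0 kWh (not reached)
Energy charge = €77.44; + service €25.59 = €103.03 ≈ €103

€103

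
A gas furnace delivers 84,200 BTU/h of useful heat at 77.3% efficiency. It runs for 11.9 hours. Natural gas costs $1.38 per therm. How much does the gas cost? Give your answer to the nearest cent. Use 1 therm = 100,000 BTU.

$17.89

Heat delivered = 84,200 BTU/h × 11.9 h = 1,001,980 BTU
Gas input = 1,001,980 / 0.773 = 1,296,223 BTU
= 1,296,223 / 100,000 = 12.96 therm
Cost = 12.96 × $1.38/therm = $17.89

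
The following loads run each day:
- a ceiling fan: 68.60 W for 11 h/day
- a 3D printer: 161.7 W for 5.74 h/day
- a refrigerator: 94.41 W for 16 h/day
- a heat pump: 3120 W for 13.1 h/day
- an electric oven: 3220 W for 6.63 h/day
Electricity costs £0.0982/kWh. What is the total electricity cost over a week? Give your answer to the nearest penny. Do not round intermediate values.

£44.97

ceiling fan: 68.60 W × 11 h × 7 d = 5,282 Wh = 5.282 kWh
3D printer: 161.7 W × 5.74 h × 7 d = 6,497 Wh = 6.497 kWh
refrigerator: 94.41 W × 16 h × 7 d = 10,574 Wh = 10.57 kWh
heat pump: 3120 W × 13.1 h × 7 d = 286,104 Wh = 286.1 kWh
electric oven: 3220 W × 6.63 h × 7 d = 149,440 Wh = 149.4 kWh
Total energy = 5.282 + 6.497 + 10.57 + 286.1 + 149.4 = 457.9 kWh
Cost = 457.9 kWh × £0.0982 = £44.97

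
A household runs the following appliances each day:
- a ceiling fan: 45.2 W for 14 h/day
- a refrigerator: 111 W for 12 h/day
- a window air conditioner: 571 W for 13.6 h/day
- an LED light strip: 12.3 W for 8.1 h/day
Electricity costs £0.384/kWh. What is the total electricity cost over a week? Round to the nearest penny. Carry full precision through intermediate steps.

ceiling fan: 45.2 W × 14 h × 7 d = 4,430 Wh = 4.43 kWh
refrigerator: 111 W × 12 h × 7 d = 9,324 Wh = 9.324 kWh
window air conditioner: 571 W × 13.6 h × 7 d = 54,359 Wh = 54.36 kWh
LED light strip: 12.3 W × 8.1 h × 7 d = 697 Wh = 0.6974 kWh
Total energy = 4.43 + 9.324 + 54.36 + 0.6974 = 68.81 kWh
Cost = 68.81 kWh × £0.384 = £26.42

£26.42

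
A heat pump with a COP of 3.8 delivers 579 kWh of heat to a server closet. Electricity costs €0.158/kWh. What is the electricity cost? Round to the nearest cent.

€24.07

Electrical input = 579 kWh / 3.8 = 152.4 kWh
Cost = 152.4 × €0.158/kWh = €24.07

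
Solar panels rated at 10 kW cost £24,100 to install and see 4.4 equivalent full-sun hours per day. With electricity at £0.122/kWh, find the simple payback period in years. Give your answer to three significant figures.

12.3 years

Daily generation = 10 kW × 4.4 h = 44 kWh
Annual generation = 44 × 365 = 16060 kWh
Annual savings = 16060 × £0.122 = £1,959.32
Payback = £24,100 / £1,959.32 = 12.3 years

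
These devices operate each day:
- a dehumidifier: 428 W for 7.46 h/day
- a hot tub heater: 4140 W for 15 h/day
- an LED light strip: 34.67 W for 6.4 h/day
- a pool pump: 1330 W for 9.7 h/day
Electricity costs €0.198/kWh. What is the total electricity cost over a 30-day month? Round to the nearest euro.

dehumidifier: 428 W × 7.46 h × 30 d = 95,786 Wh = 95.79 kWh
hot tub heater: 4140 W × 15 h × 30 d = 1,863,000 Wh = 1,863 kWh
LED light strip: 34.67 W × 6.4 h × 30 d = 6,657 Wh = 6.657 kWh
pool pump: 1330 W × 9.7 h × 30 d = 387,030 Wh = 387 kWh
Total energy = 95.79 + 1,863 + 6.657 + 387 = 2,352 kWh
Cost = 2,352 kWh × €0.198 = €465.79 ≈ €466

€466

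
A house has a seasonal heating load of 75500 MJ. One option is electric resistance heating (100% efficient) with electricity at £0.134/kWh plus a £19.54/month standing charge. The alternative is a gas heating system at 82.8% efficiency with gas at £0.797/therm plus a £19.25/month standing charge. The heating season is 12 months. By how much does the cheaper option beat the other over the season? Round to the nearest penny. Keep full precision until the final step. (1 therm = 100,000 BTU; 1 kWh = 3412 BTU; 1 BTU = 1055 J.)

Heat load = 75500 MJ = 75,500,000,000 J / 1055 = 71,563,981 BTU
Gas: input = 71,563,981 / 0.828 = 86,429,929 BTU = 864.3 therm → 864.3 × £0.797 = £688.85; + 12 × £19.25 standing = £919.85
Electric: 71,563,981 BTU / 3412 = 20,970 kWh → × £0.134 = £2,810.54; + 12 × £19.54 standing = £3,045.02
Difference = |£919.85 − £3,045.02| = £2,125.18

£2125.18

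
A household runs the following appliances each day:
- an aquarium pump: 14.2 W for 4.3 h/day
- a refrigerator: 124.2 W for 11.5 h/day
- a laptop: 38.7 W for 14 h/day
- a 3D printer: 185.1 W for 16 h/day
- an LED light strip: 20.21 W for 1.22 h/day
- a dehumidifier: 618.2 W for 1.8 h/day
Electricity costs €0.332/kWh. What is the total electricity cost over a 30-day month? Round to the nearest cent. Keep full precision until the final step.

€61.06

aquarium pump: 14.2 W × 4.3 h × 30 d = 1,832 Wh = 1.832 kWh
refrigerator: 124.2 W × 11.5 h × 30 d = 42,849 Wh = 42.85 kWh
laptop: 38.7 W × 14 h × 30 d = 16,254 Wh = 16.25 kWh
3D printer: 185.1 W × 16 h × 30 d = 88,848 Wh = 88.85 kWh
LED light strip: 20.21 W × 1.22 h × 30 d = 740 Wh = 0.7397 kWh
dehumidifier: 618.2 W × 1.8 h × 30 d = 33,383 Wh = 33.38 kWh
Total energy = 1.832 + 42.85 + 16.25 + 88.85 + 0.7397 + 33.38 = 183.9 kWh
Cost = 183.9 kWh × €0.332 = €61.06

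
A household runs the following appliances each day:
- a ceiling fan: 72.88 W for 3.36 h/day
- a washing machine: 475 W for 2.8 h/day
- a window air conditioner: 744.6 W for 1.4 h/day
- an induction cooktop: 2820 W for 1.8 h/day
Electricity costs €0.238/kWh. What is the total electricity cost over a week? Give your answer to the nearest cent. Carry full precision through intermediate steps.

€12.82

ceiling fan: 72.88 W × 3.36 h × 7 d = 1,714 Wh = 1.714 kWh
washing machine: 475 W × 2.8 h × 7 d = 9,310 Wh = 9.31 kWh
window air conditioner: 744.6 W × 1.4 h × 7 d = 7,297 Wh = 7.297 kWh
induction cooktop: 2820 W × 1.8 h × 7 d = 35,532 Wh = 35.53 kWh
Total energy = 1.714 + 9.31 + 7.297 + 35.53 = 53.85 kWh
Cost = 53.85 kWh × €0.238 = €12.82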